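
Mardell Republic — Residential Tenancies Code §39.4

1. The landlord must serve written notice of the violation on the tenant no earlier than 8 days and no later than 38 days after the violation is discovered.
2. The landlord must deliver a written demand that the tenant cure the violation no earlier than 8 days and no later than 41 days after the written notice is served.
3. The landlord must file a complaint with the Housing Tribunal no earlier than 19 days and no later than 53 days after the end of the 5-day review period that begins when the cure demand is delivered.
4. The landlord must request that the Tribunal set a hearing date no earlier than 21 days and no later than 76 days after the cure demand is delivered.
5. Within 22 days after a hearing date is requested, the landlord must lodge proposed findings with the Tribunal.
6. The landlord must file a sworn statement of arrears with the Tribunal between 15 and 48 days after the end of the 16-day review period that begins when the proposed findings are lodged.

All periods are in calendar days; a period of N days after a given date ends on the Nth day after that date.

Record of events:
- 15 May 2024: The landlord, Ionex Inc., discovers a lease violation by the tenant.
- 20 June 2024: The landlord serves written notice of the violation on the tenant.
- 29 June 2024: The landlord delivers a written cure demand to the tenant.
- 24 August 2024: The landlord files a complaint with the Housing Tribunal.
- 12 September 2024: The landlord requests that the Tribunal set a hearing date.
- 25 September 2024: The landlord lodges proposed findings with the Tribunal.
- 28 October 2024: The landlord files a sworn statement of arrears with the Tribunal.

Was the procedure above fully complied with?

Step 1: the window is 8–38 days after 15 May 2024 (when the violation is discovered), so 23 May 2024 through 22 June 2024; done 20 June 2024 — within the window.
Step 2: the window is 8–41 days after 20 June 2024 (when the written notice is served), so 28 June 2024 through 31 July 2024; done 29 June 2024, which is between those dates.
Step 3: the window is 19–53 days after 4 July 2024 (end of the 5-day review period, which began when the cure demand is delivered on 29 June 2024), so 23 July 2024 through 26 August 2024; 24 August 2024 falls inside that range.
Step 4: the window is 21–76 days after 29 June 2024 (when the cure demand is delivered), so 20 July 2024 through 13 September 2024; done 12 September 2024 — within the window.
Step 5: 22 days after 12 September 2024 (when a hearing date is requested) is 4 October 2024; 25 September 2024 is within that limit.
Step 6: the window is 15–48 days after 11 October 2024 (end of the 16-day review period, which began when the proposed findings are lodged on 25 September 2024), so 26 October 2024 through 28 November 2024; done 28 October 2024, which is between those dates.

Yes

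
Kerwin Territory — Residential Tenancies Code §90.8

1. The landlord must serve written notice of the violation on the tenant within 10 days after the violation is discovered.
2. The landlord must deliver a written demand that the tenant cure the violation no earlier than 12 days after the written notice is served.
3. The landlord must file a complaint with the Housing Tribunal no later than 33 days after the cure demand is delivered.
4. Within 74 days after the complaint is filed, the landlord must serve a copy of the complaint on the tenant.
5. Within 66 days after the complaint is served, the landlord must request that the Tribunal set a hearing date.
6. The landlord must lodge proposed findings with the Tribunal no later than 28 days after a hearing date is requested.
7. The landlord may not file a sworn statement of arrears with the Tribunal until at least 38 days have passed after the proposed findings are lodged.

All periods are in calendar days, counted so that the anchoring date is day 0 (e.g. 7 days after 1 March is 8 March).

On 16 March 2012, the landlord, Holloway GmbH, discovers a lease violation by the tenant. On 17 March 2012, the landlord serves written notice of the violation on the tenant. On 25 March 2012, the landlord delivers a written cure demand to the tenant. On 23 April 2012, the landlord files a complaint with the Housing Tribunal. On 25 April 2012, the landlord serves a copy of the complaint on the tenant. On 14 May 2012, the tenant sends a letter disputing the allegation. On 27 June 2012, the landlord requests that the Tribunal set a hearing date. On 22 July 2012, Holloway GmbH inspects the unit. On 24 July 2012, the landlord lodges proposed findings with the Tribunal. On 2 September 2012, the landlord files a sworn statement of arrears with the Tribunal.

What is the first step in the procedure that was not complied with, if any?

Step 2

(1) due by 16 March 2012 + 10 days = 26 March 2012; done 17 March 2012 — timely.
(2) permitted from 17 March 2012 + 12 days = 29 March 2012 onward; acted on 25 March 2012, 4 days prematurely.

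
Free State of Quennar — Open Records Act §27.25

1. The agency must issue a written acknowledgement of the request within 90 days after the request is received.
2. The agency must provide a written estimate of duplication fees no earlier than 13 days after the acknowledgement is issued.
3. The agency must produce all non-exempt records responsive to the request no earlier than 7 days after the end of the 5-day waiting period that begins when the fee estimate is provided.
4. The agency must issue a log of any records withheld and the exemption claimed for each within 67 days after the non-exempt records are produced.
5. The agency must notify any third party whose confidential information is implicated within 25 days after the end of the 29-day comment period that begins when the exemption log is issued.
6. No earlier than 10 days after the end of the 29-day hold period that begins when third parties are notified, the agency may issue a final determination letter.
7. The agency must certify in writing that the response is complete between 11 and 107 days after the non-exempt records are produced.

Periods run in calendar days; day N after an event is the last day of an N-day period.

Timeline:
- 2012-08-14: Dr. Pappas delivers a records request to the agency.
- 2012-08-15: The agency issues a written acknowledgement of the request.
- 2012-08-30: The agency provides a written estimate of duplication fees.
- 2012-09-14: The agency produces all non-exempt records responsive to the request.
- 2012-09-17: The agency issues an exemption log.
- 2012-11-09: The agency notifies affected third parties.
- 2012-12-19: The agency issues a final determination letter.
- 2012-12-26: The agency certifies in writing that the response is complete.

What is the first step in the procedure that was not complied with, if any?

None — every step was satisfied

(1) due by 2012-08-14 + 90 days = 2012-11-12; 2012-08-15 is within that limit.
(2) permitted from 2012-08-15 + 13 days = 2012-08-28 onward; done 2012-08-30, after the minimum wait.
(3) permitted from 2012-09-04 + 7 days = 2012-09-11 onward; done 2012-09-14 — permitted.
(4) due by 2012-09-14 + 67 days = 2012-11-20; completed 2012-09-17, before the deadline.
(5) due by 2012-10-16 + 25 days = 2012-11-10; completed 2012-11-09, before the deadline.
(6) permitted from 2012-12-08 + 10 days = 2012-12-18 onward; done 2012-12-19, after the minimum wait.
(7) the permitted window runs from 2012-09-14 + 11 = 2012-09-25 to 2012-09-14 + 107 = 2012-12-30; 2012-12-26 falls inside that range.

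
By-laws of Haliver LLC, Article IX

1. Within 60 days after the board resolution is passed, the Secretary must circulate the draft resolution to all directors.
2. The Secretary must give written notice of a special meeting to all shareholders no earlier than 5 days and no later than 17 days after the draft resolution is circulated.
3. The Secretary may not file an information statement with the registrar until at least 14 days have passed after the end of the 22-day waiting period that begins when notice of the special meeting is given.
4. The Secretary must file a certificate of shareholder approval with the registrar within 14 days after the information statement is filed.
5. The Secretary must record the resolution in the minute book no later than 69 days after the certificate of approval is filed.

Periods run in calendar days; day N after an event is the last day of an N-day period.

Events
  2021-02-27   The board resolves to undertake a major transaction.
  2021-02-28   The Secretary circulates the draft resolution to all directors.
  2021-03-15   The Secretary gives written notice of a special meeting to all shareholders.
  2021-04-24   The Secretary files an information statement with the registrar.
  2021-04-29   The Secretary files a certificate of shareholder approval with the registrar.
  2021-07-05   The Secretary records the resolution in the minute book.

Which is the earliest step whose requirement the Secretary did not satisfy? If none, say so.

None — every step was satisfied

Step 1: 60 days after 2021-02-27 (when the board resolution is passed) is 2021-04-28; done 2021-02-28 — timely.
Step 2: the window is 5–17 days after 2021-02-28 (when the draft resolution is circulated), so 2021-03-05 through 2021-03-17; done 2021-03-15, which is between those dates.
Step 3: the earliest permitted date is 14 days after 2021-04-06 (end of the 22-day waiting period, which began when notice of the special meeting is given on 2021-03-15), i.e. 2021-04-20; done 2021-04-24, after the minimum wait.
Step 4: 14 days after 2021-04-24 (when the information statement is filed) is 2021-05-08; 2021-04-29 is within that limit.
Step 5: 69 days after 2021-04-29 (when the certificate of approval is filed) is 2021-07-07; done 2021-07-05 — timely.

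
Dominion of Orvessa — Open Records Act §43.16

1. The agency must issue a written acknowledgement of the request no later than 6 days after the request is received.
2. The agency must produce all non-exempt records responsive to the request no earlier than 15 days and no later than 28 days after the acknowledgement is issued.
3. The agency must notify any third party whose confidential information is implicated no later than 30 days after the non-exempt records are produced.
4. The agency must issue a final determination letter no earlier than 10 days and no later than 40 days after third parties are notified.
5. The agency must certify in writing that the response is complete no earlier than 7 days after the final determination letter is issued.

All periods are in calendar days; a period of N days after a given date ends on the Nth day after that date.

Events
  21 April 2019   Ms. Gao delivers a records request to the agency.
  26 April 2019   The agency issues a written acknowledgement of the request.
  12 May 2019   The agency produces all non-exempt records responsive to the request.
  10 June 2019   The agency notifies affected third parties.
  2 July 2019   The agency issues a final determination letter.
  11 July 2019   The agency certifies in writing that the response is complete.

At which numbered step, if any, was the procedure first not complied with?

Step 1: 6 days after 21 April 2019 (when the request is received) is 27 April 2019; completed 26 April 2019, before the deadline.
Step 2: the window is 15–28 days after 26 April 2019 (when the acknowledgement is issued), so 11 May 2019 through 24 May 2019; done 12 May 2019, which is between those dates.
Step 3: 30 days after 12 May 2019 (when the non-exempt records are produced) is 11 June 2019; done 10 June 2019 — timely.
Step 4: the window is 10–40 days after 10 June 2019 (when third parties are notified), so 20 June 2019 through 20 July 2019; done 2 July 2019, which is between those dates.
Step 5: the earliest permitted date is 7 days after 2 July 2019 (when the final determination letter is issued), i.e. 9 July 2019; 11 July 2019 is on or after that date.

None — every step was satisfied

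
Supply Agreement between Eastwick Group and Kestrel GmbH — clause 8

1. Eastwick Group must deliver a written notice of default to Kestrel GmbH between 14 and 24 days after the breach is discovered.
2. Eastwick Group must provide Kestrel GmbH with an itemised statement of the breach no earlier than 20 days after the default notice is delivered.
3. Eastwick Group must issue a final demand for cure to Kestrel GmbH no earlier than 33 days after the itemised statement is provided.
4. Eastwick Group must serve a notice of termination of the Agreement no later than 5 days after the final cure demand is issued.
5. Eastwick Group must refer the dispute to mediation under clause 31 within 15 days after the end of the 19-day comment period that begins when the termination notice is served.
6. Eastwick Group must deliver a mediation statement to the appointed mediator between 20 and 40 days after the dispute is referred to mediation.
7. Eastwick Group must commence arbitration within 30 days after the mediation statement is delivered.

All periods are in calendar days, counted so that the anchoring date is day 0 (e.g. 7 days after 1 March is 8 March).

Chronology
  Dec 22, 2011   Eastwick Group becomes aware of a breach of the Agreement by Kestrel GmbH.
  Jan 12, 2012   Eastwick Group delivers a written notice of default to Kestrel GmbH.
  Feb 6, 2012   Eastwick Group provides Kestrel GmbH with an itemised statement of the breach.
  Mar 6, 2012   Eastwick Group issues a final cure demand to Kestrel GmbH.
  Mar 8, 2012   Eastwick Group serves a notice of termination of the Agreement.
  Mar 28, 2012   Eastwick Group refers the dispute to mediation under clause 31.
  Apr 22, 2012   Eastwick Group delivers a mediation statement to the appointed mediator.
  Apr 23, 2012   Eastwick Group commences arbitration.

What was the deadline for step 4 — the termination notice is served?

Mar 11, 2012

Step 4 runs from Mar 6, 2012, when the final cure demand is issued. 5 days after Mar 6, 2012 is Mar 11, 2012.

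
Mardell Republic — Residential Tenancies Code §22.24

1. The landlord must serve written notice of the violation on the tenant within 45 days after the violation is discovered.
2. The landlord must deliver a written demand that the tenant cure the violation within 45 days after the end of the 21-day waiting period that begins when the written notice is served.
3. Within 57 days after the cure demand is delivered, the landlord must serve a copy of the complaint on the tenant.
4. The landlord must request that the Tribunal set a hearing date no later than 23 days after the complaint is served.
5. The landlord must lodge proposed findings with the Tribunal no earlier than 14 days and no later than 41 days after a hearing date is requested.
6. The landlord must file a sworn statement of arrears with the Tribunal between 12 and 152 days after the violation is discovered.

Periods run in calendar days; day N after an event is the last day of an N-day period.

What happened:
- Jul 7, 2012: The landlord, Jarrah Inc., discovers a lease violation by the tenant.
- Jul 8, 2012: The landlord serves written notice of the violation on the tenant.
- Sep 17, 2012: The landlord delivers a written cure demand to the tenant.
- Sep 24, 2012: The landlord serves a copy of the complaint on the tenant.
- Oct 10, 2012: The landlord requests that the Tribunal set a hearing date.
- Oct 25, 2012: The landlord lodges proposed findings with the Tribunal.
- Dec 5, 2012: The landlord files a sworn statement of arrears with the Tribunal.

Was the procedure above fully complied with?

No

(1) due by Jul 7, 2012 + 45 days = Aug 21, 2012; Jul 8, 2012 is within that limit.
(2) due by Jul 29, 2012 + 45 days = Sep 12, 2012; done Sep 17, 2012 — 5 days late.
The analysis stops there.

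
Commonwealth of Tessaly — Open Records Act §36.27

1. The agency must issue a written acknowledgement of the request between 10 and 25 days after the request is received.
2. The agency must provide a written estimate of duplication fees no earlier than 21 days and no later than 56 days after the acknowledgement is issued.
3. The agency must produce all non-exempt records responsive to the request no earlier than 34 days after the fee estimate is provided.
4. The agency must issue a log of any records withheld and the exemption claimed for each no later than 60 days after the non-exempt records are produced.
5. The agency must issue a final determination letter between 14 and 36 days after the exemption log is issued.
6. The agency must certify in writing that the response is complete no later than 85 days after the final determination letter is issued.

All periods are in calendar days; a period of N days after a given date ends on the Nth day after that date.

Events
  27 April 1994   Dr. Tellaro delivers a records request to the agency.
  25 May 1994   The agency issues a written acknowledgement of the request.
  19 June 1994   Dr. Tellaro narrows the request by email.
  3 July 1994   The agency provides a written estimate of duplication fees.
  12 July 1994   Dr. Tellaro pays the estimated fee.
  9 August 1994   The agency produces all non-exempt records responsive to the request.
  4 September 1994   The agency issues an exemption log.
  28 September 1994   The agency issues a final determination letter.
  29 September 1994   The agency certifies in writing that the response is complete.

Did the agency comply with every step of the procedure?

No

Step 1 — 10 and 25 days from 27 April 1994 (when the request is received) are 7 May 1994 and 22 May 1994 respectively; 25 May 1994 is 3 days past the end of the window.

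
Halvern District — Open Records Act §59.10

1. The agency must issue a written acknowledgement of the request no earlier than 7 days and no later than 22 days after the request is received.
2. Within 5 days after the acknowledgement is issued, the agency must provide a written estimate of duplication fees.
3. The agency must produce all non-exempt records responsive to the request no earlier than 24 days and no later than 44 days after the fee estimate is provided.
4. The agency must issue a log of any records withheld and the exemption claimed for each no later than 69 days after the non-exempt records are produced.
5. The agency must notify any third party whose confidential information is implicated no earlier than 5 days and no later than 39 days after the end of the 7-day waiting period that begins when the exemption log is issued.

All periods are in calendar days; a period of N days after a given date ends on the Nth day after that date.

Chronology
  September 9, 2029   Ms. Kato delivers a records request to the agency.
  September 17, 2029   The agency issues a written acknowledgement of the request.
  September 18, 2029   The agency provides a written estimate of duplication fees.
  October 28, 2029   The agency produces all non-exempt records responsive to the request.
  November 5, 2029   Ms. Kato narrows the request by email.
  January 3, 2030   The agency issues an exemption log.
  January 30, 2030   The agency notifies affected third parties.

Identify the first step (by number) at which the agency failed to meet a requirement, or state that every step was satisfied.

Step 1: the window is 7–22 days after September 9, 2029 (when the request is received), so September 16, 2029 through October 1, 2029; September 17, 2029 falls inside that range.
Step 2: 5 days after September 17, 2029 (when the acknowledgement is issued) is September 22, 2029; September 18, 2029 is within that limit.
Step 3: the window is 24–44 days after September 18, 2029 (when the fee estimate is provided), so October 12, 2029 through November 1, 2029; October 28, 2029 falls inside that range.
Step 4: 69 days after October 28, 2029 (when the non-exempt records are produced) is January 5, 2030; completed January 3, 2030, before the deadline.
Step 5: the window is 5–39 days after January 10, 2030 (end of the 7-day waiting period, which began when the exemption log is issued on January 3, 2030), so January 15, 2030 through February 18, 2030; January 30, 2030 falls inside that range.

None — every step was satisfied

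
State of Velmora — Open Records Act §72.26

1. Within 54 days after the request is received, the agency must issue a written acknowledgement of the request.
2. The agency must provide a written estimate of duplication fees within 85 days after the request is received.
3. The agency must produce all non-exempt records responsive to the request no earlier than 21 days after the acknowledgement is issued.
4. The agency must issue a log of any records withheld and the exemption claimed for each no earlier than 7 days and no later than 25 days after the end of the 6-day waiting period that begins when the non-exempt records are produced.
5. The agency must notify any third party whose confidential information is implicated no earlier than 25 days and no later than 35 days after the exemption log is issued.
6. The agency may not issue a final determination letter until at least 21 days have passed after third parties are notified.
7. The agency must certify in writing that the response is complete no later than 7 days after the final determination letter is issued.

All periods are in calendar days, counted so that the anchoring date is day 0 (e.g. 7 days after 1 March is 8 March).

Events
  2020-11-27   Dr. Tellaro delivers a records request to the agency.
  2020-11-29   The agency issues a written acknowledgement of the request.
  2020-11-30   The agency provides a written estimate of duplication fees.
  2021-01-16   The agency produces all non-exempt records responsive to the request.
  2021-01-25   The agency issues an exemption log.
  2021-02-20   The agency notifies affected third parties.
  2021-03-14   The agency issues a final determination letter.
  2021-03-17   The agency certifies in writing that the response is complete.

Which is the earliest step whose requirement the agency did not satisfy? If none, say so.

(1) due by 2020-11-27 + 54 days = 2021-01-20; completed 2020-11-29, before the deadline.
(2) due by 2020-11-27 + 85 days = 2021-02-20; done 2020-11-30 — timely.
(3) permitted from 2020-11-29 + 21 days = 2020-12-20 onward; done 2021-01-16, after the minimum wait.
(4) the permitted window runs from 2021-01-22 + 7 = 2021-01-29 to 2021-01-22 + 25 = 2021-02-16; 2021-01-25 is 4 days too early.

Step 4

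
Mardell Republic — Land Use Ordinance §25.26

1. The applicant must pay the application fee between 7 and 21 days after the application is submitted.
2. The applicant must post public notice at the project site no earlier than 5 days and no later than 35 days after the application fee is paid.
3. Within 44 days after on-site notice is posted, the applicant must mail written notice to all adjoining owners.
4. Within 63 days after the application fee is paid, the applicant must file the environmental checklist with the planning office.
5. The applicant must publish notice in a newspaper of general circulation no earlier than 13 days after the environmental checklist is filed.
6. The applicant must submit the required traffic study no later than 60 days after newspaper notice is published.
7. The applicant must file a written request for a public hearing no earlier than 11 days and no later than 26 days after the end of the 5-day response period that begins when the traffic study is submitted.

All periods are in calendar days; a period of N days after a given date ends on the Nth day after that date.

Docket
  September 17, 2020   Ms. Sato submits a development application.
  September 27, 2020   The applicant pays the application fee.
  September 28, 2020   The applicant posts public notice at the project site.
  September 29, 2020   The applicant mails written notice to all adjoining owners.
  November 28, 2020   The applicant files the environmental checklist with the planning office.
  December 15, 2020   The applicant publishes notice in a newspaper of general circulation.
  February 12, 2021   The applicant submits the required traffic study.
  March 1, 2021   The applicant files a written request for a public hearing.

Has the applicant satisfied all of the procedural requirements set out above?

No

(1) the permitted window runs from September 17, 2020 + 7 = September 24, 2020 to September 17, 2020 + 21 = October 8, 2020; done September 27, 2020, which is between those dates.
(2) the permitted window runs from September 27, 2020 + 5 = October 2, 2020 to September 27, 2020 + 35 = November 1, 2020; September 28, 2020 is 4 days too early.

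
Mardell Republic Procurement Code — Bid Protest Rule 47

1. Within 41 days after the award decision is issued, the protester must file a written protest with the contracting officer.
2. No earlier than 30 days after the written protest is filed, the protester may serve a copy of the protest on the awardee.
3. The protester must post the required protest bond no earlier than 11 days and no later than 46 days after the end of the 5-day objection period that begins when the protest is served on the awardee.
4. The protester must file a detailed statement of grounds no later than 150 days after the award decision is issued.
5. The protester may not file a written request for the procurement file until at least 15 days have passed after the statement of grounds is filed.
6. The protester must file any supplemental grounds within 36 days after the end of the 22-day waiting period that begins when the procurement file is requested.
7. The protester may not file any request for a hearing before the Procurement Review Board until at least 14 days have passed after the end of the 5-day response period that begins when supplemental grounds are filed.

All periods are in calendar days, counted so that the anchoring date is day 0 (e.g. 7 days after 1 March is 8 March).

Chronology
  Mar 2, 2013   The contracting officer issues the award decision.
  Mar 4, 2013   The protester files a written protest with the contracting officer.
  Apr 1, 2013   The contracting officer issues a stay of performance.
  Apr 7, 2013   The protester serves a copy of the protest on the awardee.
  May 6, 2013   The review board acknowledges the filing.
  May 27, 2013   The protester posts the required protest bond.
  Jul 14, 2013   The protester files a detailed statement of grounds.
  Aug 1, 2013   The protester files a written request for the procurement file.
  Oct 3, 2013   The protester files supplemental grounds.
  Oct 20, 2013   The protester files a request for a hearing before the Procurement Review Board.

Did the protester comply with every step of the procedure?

Step 1 — counting 41 days from Mar 2, 2013 (when the award decision is issued) gives a deadline of Apr 12, 2013; completed Mar 4, 2013, before the deadline.
Step 2 — must wait 30 days from Mar 4, 2013 (when the written protest is filed), so not before Apr 3, 2013; done Apr 7, 2013 — permitted.
Step 3 — 11 and 46 days from Apr 12, 2013 (end of the 5-day objection period, which began when the protest is served on the awardee on Apr 7, 2013) are Apr 23, 2013 and May 28, 2013 respectively; done May 27, 2013, which is between those dates.
Step 4 — counting 150 days from Mar 2, 2013 (when the award decision is issued) gives a deadline of Jul 30, 2013; completed Jul 14, 2013, before the deadline.
Step 5 — must wait 15 days from Jul 14, 2013 (when the statement of grounds is filed), so not before Jul 29, 2013; done Aug 1, 2013, after the minimum wait.
Step 6 — counting 36 days from Aug 23, 2013 (end of the 22-day waiting period, which began when the procurement file is requested on Aug 1, 2013) gives a deadline of Sep 28, 2013; done Oct 3, 2013 — 5 days late.
The analysis stops there.

No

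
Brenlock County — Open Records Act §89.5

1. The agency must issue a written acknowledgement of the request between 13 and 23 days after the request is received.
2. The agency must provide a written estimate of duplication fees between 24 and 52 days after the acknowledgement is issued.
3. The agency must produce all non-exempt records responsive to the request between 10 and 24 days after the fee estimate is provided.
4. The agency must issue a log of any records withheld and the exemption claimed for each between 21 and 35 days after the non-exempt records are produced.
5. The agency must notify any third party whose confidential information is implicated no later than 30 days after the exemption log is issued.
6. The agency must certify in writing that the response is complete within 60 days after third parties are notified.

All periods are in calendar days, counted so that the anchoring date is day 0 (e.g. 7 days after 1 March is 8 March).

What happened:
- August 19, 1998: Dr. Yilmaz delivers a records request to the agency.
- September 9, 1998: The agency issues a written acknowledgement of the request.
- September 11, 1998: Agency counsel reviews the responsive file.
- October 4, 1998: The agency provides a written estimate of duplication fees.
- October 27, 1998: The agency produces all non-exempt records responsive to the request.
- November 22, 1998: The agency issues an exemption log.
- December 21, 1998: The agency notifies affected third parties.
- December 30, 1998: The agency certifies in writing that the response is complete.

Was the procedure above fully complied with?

Yes

Step 1: the window is 13–23 days after August 19, 1998 (when the request is received), so September 1, 1998 through September 11, 1998; done September 9, 1998, which is between those dates.
Step 2: the window is 24–52 days after September 9, 1998 (when the acknowledgement is issued), so October 3, 1998 through October 31, 1998; done October 4, 1998, which is between those dates.
Step 3: the window is 10–24 days after October 4, 1998 (when the fee estimate is provided), so October 14, 1998 through October 28, 1998; October 27, 1998 falls inside that range.
Step 4: the window is 21–35 days after October 27, 1998 (when the non-exempt records are produced), so November 17, 1998 through December 1, 1998; November 22, 1998 falls inside that range.
Step 5: 30 days after November 22, 1998 (when the exemption log is issued) is December 22, 1998; done December 21, 1998 — timely.
Step 6: 60 days after December 21, 1998 (when third parties are notified) is February 19, 1999; completed December 30, 1998, before the deadline.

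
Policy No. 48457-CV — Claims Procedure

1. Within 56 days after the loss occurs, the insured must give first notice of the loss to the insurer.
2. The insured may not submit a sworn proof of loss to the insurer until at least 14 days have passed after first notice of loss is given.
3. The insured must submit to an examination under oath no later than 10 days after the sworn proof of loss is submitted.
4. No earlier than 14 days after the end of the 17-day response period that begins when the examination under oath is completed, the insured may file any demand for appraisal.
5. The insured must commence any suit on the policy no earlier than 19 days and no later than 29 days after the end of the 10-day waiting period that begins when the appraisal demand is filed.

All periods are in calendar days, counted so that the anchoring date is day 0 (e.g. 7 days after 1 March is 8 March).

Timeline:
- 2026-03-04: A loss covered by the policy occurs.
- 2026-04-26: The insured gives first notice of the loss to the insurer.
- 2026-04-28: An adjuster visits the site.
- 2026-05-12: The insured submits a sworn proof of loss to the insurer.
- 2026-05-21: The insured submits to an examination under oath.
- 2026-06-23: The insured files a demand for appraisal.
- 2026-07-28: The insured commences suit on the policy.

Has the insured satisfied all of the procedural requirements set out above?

Step 1: 56 days after 2026-03-04 (when the loss occurs) is 2026-04-29; done 2026-04-26 — timely.
Step 2: the earliest permitted date is 14 days after 2026-04-26 (when first notice of loss is given), i.e. 2026-05-10; 2026-05-12 is on or after that date.
Step 3: 10 days after 2026-05-12 (when the sworn proof of loss is submitted) is 2026-05-22; done 2026-05-21 — timely.
Step 4: the earliest permitted date is 14 days after 2026-06-07 (end of the 17-day response period, which began when the examination under oath is completed on 2026-05-21), i.e. 2026-06-21; 2026-06-23 is on or after that date.
Step 5: the window is 19–29 days after 2026-07-03 (end of the 10-day waiting period, which began when the appraisal demand is filed on 2026-06-23), so 2026-07-22 through 2026-08-01; done 2026-07-28, which is between those dates.

Yes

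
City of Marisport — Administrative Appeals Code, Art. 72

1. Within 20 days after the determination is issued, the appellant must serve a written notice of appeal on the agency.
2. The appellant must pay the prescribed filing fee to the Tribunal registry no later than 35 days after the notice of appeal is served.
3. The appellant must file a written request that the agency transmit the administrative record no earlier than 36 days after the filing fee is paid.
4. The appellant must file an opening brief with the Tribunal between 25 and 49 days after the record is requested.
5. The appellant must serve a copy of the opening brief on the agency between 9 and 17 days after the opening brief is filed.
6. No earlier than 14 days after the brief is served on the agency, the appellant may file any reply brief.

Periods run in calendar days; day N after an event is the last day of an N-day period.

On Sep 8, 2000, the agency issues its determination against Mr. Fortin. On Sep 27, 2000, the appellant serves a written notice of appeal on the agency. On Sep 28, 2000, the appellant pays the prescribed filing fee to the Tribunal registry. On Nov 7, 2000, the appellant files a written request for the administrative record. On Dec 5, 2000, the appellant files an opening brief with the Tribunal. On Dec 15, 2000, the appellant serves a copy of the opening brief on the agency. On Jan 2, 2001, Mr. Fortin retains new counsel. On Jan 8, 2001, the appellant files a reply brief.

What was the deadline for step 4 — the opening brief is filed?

Dec 26, 2000

Step 4 runs from Nov 7, 2000, when the record is requested. The window is 25–49 days after Nov 7, 2000; it closes on Dec 26, 2000.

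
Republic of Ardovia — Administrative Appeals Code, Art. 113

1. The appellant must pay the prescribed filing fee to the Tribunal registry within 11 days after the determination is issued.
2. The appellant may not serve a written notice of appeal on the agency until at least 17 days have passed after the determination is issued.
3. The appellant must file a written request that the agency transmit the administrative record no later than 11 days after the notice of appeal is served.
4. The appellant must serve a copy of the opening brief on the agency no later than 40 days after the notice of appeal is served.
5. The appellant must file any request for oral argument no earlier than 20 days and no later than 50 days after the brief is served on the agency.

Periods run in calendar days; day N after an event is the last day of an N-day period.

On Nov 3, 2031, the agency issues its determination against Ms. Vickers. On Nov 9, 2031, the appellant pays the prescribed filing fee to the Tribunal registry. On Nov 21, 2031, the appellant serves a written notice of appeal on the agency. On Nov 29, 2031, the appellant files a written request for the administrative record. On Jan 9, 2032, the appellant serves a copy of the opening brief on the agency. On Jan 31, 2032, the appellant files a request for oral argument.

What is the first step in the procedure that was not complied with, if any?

Step 4

Step 1: 11 days after Nov 3, 2031 (when the determination is issued) is Nov 14, 2031; completed Nov 9, 2031, before the deadline.
Step 2: the earliest permitted date is 17 days after Nov 3, 2031 (when the determination is issued), i.e. Nov 20, 2031; done Nov 21, 2031, after the minimum wait.
Step 3: 11 days after Nov 21, 2031 (when the notice of appeal is served) is Dec 2, 2031; Nov 29, 2031 is within that limit.
Step 4: 40 days after Nov 21, 2031 (when the notice of appeal is served) is Dec 31, 2031; Jan 9, 2032 misses that deadline by 9 days.
The procedure was therefore not followed at step 4.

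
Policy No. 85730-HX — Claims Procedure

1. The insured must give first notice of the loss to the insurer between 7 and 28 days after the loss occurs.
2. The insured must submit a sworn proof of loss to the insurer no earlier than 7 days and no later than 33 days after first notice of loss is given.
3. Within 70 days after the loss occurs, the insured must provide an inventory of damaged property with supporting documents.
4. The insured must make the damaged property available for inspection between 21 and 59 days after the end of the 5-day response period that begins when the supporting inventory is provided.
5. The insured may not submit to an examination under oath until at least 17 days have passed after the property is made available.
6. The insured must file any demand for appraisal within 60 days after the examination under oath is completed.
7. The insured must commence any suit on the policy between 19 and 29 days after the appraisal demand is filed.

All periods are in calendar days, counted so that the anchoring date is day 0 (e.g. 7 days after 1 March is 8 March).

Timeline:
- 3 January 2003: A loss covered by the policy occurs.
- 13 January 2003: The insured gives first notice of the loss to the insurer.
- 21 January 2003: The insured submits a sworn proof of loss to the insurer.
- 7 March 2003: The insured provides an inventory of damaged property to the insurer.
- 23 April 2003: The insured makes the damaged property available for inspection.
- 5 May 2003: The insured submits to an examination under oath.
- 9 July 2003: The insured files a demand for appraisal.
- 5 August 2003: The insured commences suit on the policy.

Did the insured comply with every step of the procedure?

No

Step 1: the window is 7–28 days after 3 January 2003 (when the loss occurs), so 10 January 2003 through 31 January 2003; done 13 January 2003 — within the window.
Step 2: the window is 7–33 days after 13 January 2003 (when first notice of loss is given), so 20 January 2003 through 15 February 2003; done 21 January 2003, which is between those dates.
Step 3: 70 days after 3 January 2003 (when the loss occurs) is 14 March 2003; completed 7 March 2003, before the deadline.
Step 4: the window is 21–59 days after 12 March 2003 (end of the 5-day response period, which began when the supporting inventory is provided on 7 March 2003), so 2 April 2003 through 10 May 2003; done 23 April 2003, which is between those dates.
Step 5: the earliest permitted date is 17 days after 23 April 2003 (when the property is made available), i.e. 10 May 2003; 5 May 2003 is 5 days before the earliest permitted date.
Later steps need not be reached.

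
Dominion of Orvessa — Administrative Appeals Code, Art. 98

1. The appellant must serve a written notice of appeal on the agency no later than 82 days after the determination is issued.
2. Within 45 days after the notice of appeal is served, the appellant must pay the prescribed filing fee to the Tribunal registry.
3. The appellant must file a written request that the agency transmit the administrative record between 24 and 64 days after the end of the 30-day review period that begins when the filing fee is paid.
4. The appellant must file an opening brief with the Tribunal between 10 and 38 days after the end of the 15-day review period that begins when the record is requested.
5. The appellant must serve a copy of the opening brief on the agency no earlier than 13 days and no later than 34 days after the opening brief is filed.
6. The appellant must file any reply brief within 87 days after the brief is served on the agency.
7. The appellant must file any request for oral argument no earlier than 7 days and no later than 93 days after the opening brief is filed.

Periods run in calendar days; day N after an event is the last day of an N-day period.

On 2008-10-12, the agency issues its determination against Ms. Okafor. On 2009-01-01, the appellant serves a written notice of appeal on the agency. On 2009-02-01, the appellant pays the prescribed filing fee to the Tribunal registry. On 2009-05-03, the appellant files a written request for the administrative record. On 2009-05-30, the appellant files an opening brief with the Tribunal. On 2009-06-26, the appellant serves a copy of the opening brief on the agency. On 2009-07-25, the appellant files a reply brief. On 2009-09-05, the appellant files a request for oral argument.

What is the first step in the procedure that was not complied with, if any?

Step 1: 82 days after 2008-10-12 (when the determination is issued) is 2009-01-02; completed 2009-01-01, before the deadline.
Step 2: 45 days after 2009-01-01 (when the notice of appeal is served) is 2009-02-15; 2009-02-01 is within that limit.
Step 3: the window is 24–64 days after 2009-03-03 (end of the 30-day review period, which began when the filing fee is paid on 2009-02-01), so 2009-03-27 through 2009-05-06; done 2009-05-03, which is between those dates.
Step 4: the window is 10–38 days after 2009-05-18 (end of the 15-day review period, which began when the record is requested on 2009-05-03), so 2009-05-28 through 2009-06-25; done 2009-05-30 — within the window.
Step 5: the window is 13–34 days after 2009-05-30 (when the opening brief is filed), so 2009-06-12 through 2009-07-03; done 2009-06-26 — within the window.
Step 6: 87 days after 2009-06-26 (when the brief is served on the agency) is 2009-09-21; 2009-07-25 is within that limit.
Step 7: the window is 7–93 days after 2009-05-30 (when the opening brief is filed), so 2009-06-06 through 2009-08-31; done 2009-09-05 — 5 days after the window closed.

Step 7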